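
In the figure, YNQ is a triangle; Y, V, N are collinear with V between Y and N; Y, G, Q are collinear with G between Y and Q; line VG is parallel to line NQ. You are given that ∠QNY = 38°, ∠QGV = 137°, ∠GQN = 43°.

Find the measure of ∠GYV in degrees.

∠GYV = 99°

1. ∠GVY = 38°  [VG∥NQ, corresponding at V]
2. ∠VGY = 43°  [linear pair at G on YQ]
3. ∠GYV = 99°  [△YVG]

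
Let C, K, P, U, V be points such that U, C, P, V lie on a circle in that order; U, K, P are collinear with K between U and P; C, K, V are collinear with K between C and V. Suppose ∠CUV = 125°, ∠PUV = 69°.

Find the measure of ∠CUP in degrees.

1. ∠CPV = 55°  [cyclic UCPV, opposite ∠U+∠P]
2. ∠PCV = 69°  [same arc PV]
3. ∠CVP = 56°  [△CPV]
4. ∠CUP = 56°  [same arc CP]

∠CUP = 56°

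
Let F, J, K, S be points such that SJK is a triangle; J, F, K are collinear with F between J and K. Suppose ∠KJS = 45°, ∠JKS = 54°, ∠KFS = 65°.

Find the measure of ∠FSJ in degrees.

1. ∠FJS = 45°  [F on ray JK]
2. ∠JFS = 115°  [linear pair at F on JK]
3. ∠FSJ = 20°  [△SJF]

∠FSJ = 20°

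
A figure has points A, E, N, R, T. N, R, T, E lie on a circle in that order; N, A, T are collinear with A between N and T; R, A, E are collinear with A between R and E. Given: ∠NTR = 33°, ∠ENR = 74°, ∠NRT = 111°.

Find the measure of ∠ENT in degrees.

∠ENT = 38°

1. ∠NER = 33°  [same arc NR]
2. ∠ERN = 73°  [△NRE]
3. ∠NET = 69°  [cyclic NRTE, opposite ∠R+∠E]
4. ∠ETN = 73°  [same arc NE]
5. ∠ENT = 38°  [△NTE]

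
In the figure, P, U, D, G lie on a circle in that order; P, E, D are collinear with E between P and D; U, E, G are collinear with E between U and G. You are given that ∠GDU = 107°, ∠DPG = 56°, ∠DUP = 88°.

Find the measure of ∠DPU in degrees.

1. ∠DUG = 56°  [same arc DG]
2. ∠DGU = 17°  [△UDG]
3. ∠DPU = 17°  [same arc UD]

∠DPU = 17°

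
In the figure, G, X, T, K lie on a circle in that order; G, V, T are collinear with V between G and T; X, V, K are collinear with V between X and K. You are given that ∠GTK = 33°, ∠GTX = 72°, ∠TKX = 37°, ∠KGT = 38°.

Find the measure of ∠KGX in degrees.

∠KGX = 75°

1. ∠GXK = 33°  [same arc GK]
2. ∠GKX = 72°  [same arc GX]
3. ∠KGX = 75°  [△GXK]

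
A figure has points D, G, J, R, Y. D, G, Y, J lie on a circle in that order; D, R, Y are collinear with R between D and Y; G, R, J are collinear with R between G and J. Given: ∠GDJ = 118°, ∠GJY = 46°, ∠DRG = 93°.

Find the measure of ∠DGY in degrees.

1. ∠GYJ = 62°  [cyclic DGYJ, opposite ∠D+∠Y]
2. ∠GDY = 46°  [same arc GY]
3. ∠JGY = 72°  [△GYJ]
4. ∠GRY = 87°  [linear pair at R on DY]
5. ∠DYG = 21°  [△GRY]
6. ∠DGY = 113°  [△DGY]

∠DGY = 113°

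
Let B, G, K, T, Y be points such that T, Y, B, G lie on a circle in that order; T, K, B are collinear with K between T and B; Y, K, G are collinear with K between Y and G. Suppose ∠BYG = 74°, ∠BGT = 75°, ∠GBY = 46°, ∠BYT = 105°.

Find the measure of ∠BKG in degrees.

1. ∠BTG = 74°  [same arc BG]
2. ∠BGY = 60°  [△YBG]
3. ∠GBT = 31°  [△TBG]
4. ∠BKG = 89°  [△BKG]

∠BKG = 89°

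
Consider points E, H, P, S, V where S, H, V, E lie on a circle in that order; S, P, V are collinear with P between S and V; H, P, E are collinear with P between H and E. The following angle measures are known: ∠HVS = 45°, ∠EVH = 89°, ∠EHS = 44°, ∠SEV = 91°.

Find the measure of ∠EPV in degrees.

1. ∠HES = 45°  [same arc SH]
2. ∠EVS = 44°  [same arc SE]
3. ∠ESV = 45°  [△SVE]
4. ∠EPS = 90°  [△SPE]
5. ∠EPV = 90°  [linear pair at P on SV]

∠EPV = 90°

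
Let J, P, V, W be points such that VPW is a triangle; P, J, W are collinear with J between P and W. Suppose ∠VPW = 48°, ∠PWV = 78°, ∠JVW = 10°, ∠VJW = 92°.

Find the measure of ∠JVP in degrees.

∠JVP = 44°

1. ∠JPV = 48°  [J on ray PW]
2. ∠PJV = 88°  [linear pair at J on PW]
3. ∠JVP = 44°  [△VPJ]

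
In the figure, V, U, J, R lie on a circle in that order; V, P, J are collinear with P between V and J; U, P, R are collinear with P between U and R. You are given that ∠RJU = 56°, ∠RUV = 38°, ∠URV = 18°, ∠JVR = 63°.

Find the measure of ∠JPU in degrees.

1. ∠UJV = 18°  [same arc VU]
2. ∠JUR = 63°  [same arc JR]
3. ∠JPU = 99°  [△UPJ]

∠JPU = 99°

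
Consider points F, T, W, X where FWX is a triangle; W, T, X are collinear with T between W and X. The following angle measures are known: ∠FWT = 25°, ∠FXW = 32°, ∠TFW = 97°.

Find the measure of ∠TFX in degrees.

1. ∠FTW = 58°  [△FWT]
2. ∠FXT = 32°  [T on ray XW]
3. ∠FTX = 122°  [linear pair at T on WX]
4. ∠TFX = 26°  [△FTX]

∠TFX = 26°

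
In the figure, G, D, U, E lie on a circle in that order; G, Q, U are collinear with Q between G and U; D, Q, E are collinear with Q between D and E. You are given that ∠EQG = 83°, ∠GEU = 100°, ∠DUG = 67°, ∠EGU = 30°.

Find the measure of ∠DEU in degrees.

∠DEU = 33°

1. ∠EQU = 97°  [linear pair at Q on GU]
2. ∠EUG = 50°  [△GUE]
3. ∠DEU = 33°  [△UQE]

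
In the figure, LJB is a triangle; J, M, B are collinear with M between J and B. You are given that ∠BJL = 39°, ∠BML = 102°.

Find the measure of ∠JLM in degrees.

1. ∠LJM = 39°  [M on ray JB]
2. ∠JML = 78°  [linear pair at M on JB]
3. ∠JLM = 63°  [△LJM]

∠JLM = 63°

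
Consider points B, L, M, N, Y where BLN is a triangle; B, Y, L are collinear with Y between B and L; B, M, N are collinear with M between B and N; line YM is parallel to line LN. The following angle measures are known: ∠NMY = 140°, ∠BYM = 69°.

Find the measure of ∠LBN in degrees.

∠LBN = 71°

1. ∠BMY = 40°  [linear pair at M on BN]
2. ∠MBY = 71°  [△BYM]
3. ∠LBN = 71°  [Y on BL, M on BN]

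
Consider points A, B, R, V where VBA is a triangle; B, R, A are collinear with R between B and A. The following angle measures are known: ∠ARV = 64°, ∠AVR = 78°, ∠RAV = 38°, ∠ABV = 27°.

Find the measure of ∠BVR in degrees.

1. ∠BRV = 116°  [linear pair at R on BA]
2. ∠RBV = 27°  [R on ray BA]
3. ∠BVR = 37°  [△VBR]

∠BVR = 37°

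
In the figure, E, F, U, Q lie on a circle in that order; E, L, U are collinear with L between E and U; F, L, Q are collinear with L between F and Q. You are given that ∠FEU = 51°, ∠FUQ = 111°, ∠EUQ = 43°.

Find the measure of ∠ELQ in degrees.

1. ∠FQU = 51°  [same arc FU]
2. ∠QLU = 86°  [△ULQ]
3. ∠ELQ = 94°  [linear pair at L on EU]

∠ELQ = 94°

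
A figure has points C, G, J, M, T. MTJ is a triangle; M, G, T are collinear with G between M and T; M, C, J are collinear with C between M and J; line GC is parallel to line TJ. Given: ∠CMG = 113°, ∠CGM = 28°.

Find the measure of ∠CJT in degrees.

1. ∠GCM = 39°  [△MGC]
2. ∠GCJ = 141°  [linear pair at C on MJ]
3. ∠CJT = 39°  [GC∥TJ, co-interior at J–C]

∠CJT = 39°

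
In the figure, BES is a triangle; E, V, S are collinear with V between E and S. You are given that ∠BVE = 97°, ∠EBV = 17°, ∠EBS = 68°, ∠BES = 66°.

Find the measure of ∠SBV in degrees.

∠SBV = 51°

1. ∠BVS = 83°  [linear pair at V on ES]
2. ∠BSE = 46°  [△BES]
3. ∠BSV = 46°  [V on ray SE]
4. ∠SBV = 51°  [△BVS]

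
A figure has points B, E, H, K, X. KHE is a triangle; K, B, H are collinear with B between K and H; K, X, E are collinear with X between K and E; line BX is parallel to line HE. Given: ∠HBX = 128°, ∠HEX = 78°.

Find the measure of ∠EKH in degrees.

∠EKH = 50°

1. ∠KBX = 52°  [linear pair at B on KH]
2. ∠HEK = 78°  [X on ray EK]
3. ∠EHK = 52°  [BX∥HE, corresponding at B]
4. ∠EKH = 50°  [△KHE]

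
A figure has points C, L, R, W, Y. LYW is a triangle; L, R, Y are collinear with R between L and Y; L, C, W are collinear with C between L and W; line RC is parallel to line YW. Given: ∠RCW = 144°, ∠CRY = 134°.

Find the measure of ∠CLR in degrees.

∠CLR = 98°

1. ∠LCR = 36°  [linear pair at C on LW]
2. ∠CRL = 46°  [linear pair at R on LY]
3. ∠CLR = 98°  [△LRC]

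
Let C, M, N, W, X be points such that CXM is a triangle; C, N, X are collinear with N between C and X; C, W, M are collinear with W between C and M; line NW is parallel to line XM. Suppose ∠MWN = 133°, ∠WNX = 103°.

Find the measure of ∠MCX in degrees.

∠MCX = 56°

1. ∠CWN = 47°  [linear pair at W on CM]
2. ∠CNW = 77°  [linear pair at N on CX]
3. ∠NCW = 56°  [△CNW]
4. ∠MCX = 56°  [N on CX, W on CM]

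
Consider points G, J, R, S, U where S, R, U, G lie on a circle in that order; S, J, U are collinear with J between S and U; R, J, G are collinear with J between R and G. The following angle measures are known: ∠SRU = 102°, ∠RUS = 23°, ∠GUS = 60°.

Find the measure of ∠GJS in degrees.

1. ∠SGU = 78°  [cyclic SRUG, opposite ∠R+∠G]
2. ∠RGS = 23°  [same arc SR]
3. ∠GSU = 42°  [△SUG]
4. ∠GJS = 115°  [△SJG]

∠GJS = 115°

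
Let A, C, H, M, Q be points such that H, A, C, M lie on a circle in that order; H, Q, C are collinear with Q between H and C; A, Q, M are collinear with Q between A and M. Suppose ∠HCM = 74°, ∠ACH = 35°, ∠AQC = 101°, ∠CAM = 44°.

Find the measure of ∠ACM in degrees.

∠ACM = 109°

1. ∠HAM = 74°  [same arc HM]
2. ∠AMH = 35°  [same arc HA]
3. ∠AHM = 71°  [△HAM]
4. ∠ACM = 109°  [cyclic HACM, opposite ∠H+∠C]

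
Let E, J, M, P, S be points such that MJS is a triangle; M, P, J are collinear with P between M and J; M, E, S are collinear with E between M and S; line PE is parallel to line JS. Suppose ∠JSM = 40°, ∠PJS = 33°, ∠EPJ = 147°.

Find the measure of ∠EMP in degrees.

1. ∠MEP = 40°  [PE∥JS, corresponding at E]
2. ∠EPM = 33°  [linear pair at P on MJ]
3. ∠EMP = 107°  [△MPE]

∠EMP = 107°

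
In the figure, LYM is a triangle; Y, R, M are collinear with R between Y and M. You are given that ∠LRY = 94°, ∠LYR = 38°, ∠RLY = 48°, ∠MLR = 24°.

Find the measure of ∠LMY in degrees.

1. ∠LRM = 86°  [linear pair at R on YM]
2. ∠LMR = 70°  [△LRM]
3. ∠LMY = 70°  [R on ray MY]

∠LMY = 70°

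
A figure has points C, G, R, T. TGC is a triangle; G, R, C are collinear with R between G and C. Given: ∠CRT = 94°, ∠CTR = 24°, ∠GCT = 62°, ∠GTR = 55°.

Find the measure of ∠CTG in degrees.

1. ∠GRT = 86°  [linear pair at R on GC]
2. ∠RGT = 39°  [△TGR]
3. ∠CGT = 39°  [R on ray GC]
4. ∠CTG = 79°  [△TGC]

∠CTG = 79°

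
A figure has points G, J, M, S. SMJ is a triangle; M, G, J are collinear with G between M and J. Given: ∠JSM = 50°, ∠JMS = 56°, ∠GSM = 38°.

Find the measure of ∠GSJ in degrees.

1. ∠MJS = 74°  [△SMJ]
2. ∠GMS = 56°  [G on ray MJ]
3. ∠MGS = 86°  [△SMG]
4. ∠GJS = 74°  [G on ray JM]
5. ∠JGS = 94°  [linear pair at G on MJ]
6. ∠GSJ = 12°  [△SGJ]

∠GSJ = 12°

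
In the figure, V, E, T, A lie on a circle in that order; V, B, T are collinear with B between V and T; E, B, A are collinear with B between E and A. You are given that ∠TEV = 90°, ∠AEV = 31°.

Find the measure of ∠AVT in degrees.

∠AVT = 59°

1. ∠TAV = 90°  [cyclic VETA, opposite ∠E+∠A]
2. ∠ATV = 31°  [same arc VA]
3. ∠AVT = 59°  [△VTA]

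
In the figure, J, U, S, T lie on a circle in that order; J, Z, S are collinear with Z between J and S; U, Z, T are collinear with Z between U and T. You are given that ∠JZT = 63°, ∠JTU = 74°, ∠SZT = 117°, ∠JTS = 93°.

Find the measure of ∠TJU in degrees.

∠TJU = 62°

1. ∠JSU = 74°  [same arc JU]
2. ∠JZU = 117°  [vertical angles at Z]
3. ∠JUS = 87°  [cyclic JUST, opposite ∠U+∠T]
4. ∠SJU = 19°  [△JUS]
5. ∠JUT = 44°  [△JZU]
6. ∠TJU = 62°  [△JUT]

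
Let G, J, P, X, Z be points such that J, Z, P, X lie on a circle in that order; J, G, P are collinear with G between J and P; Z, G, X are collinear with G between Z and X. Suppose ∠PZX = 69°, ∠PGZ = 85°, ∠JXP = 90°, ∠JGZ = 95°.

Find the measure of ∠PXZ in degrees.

∠PXZ = 64°

1. ∠PJX = 69°  [same arc PX]
2. ∠JPX = 21°  [△JPX]
3. ∠PGX = 95°  [vertical angles at G]
4. ∠PXZ = 64°  [△PGX]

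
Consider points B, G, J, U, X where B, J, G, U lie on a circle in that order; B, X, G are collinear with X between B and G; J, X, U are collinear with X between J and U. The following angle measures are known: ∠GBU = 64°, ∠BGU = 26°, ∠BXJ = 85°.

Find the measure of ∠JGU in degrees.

1. ∠GJU = 64°  [same arc GU]
2. ∠GXU = 85°  [vertical angles at X]
3. ∠GUJ = 69°  [△GXU]
4. ∠JGU = 47°  [△JGU]

∠JGU = 47°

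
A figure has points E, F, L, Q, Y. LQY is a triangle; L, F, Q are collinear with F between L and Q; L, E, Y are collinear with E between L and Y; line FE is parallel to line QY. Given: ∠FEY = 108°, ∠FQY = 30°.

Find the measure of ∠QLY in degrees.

1. ∠FEL = 72°  [linear pair at E on LY]
2. ∠LQY = 30°  [F on ray QL]
3. ∠LYQ = 72°  [FE∥QY, corresponding at E]
4. ∠QLY = 78°  [△LQY]

∠QLY = 78°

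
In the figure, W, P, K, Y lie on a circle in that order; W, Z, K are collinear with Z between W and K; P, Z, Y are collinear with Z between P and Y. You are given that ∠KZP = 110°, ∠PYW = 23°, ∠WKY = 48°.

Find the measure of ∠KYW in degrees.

1. ∠WZY = 110°  [vertical angles at Z]
2. ∠KWY = 47°  [△WZY]
3. ∠KYW = 85°  [△WKY]

∠KYW = 85°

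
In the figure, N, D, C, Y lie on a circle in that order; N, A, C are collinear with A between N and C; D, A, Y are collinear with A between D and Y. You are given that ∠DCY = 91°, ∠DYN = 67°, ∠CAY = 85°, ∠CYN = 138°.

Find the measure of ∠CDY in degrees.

1. ∠DCN = 67°  [same arc ND]
2. ∠DAN = 85°  [vertical angles at A]
3. ∠CAD = 95°  [linear pair at A on NC]
4. ∠CDY = 18°  [△DAC]

∠CDY = 18°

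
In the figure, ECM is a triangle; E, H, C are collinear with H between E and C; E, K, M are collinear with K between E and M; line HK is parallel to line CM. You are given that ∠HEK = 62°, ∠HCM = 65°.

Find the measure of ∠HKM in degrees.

∠HKM = 127°

1. ∠CEM = 62°  [H on EC, K on EM]
2. ∠ECM = 65°  [H on ray CE]
3. ∠CME = 53°  [△ECM]
4. ∠EKH = 53°  [HK∥CM, corresponding at K]
5. ∠HKM = 127°  [linear pair at K on EM]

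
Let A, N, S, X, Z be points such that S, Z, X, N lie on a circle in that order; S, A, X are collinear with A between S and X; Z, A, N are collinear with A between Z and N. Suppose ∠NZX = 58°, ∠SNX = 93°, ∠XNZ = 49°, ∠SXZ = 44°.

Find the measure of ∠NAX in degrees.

1. ∠NSX = 58°  [same arc XN]
2. ∠NXS = 29°  [△SXN]
3. ∠NAX = 102°  [△XAN]

∠NAX = 102°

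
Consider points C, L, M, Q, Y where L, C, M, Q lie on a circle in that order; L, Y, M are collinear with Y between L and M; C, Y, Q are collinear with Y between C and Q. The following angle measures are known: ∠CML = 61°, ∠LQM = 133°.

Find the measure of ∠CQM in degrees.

∠CQM = 72°

1. ∠LCM = 47°  [cyclic LCMQ, opposite ∠C+∠Q]
2. ∠CLM = 72°  [△LCM]
3. ∠CQM = 72°  [same arc CM]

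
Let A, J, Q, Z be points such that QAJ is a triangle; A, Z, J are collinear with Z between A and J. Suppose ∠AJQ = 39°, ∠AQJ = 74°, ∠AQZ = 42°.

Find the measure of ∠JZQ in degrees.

∠JZQ = 109°

1. ∠JAQ = 67°  [△QAJ]
2. ∠QAZ = 67°  [Z on ray AJ]
3. ∠AZQ = 71°  [△QAZ]
4. ∠JZQ = 109°  [linear pair at Z on AJ]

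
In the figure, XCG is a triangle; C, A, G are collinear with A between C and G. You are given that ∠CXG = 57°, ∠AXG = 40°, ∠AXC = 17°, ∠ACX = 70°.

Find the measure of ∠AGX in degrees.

1. ∠CAX = 93°  [△XCA]
2. ∠GAX = 87°  [linear pair at A on CG]
3. ∠AGX = 53°  [△XAG]

∠AGX = 53°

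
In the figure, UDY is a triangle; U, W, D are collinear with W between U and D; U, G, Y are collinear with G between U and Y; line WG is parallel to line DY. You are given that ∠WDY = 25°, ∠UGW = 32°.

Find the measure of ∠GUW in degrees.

∠GUW = 123°

1. ∠UDY = 25°  [W on ray DU]
2. ∠DYU = 32°  [WG∥DY, corresponding at G]
3. ∠DUY = 123°  [△UDY]
4. ∠GUW = 123°  [W on UD, G on UY]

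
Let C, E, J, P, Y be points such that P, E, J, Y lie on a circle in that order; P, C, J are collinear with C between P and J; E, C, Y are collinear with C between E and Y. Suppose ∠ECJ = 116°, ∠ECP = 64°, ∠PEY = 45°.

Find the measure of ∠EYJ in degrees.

1. ∠JCY = 64°  [vertical angles at C]
2. ∠PJY = 45°  [same arc PY]
3. ∠EYJ = 71°  [△JCY]

∠EYJ = 71°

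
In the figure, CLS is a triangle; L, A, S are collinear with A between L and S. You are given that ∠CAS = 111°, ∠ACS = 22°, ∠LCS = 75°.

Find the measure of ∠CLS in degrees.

∠CLS = 58°

1. ∠ASC = 47°  [△CAS]
2. ∠CSL = 47°  [A on ray SL]
3. ∠CLS = 58°  [△CLS]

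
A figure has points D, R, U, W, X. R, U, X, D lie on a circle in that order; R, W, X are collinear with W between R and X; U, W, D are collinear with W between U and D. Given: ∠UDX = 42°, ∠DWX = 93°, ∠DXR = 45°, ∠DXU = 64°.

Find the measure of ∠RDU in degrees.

∠RDU = 19°

1. ∠DUX = 74°  [△UXD]
2. ∠DWR = 87°  [linear pair at W on RX]
3. ∠DRX = 74°  [same arc XD]
4. ∠RDU = 19°  [△RWD]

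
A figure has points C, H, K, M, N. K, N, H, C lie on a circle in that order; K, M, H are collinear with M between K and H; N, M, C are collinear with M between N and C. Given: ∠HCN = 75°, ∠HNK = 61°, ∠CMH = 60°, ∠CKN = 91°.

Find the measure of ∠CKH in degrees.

∠CKH = 16°

1. ∠CHK = 45°  [△HMC]
2. ∠HCK = 119°  [cyclic KNHC, opposite ∠N+∠C]
3. ∠CKH = 16°  [△KHC]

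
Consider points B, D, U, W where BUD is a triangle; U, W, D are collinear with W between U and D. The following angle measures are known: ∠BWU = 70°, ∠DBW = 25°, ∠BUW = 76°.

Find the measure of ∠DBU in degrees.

1. ∠BWD = 110°  [linear pair at W on UD]
2. ∠BDW = 45°  [△BWD]
3. ∠BUD = 76°  [W on ray UD]
4. ∠BDU = 45°  [W on ray DU]
5. ∠DBU = 59°  [△BUD]

∠DBU = 59°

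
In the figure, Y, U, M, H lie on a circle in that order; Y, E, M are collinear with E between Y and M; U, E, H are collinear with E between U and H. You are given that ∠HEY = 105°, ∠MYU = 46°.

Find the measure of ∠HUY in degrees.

1. ∠MEU = 105°  [vertical angles at E]
2. ∠UEY = 75°  [linear pair at E on YM]
3. ∠HUY = 59°  [△YEU]

∠HUY = 59°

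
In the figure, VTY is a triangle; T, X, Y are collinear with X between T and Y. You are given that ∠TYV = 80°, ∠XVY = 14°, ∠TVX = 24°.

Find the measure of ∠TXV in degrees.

1. ∠VYX = 80°  [X on ray YT]
2. ∠VXY = 86°  [△VXY]
3. ∠TXV = 94°  [linear pair at X on TY]

∠TXV = 94°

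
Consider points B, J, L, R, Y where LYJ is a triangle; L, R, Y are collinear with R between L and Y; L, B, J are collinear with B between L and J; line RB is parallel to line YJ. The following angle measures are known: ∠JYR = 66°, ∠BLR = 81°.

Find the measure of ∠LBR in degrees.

∠LBR = 33°

1. ∠JYL = 66°  [R on ray YL]
2. ∠JLY = 81°  [R on LY, B on LJ]
3. ∠LJY = 33°  [△LYJ]
4. ∠LBR = 33°  [RB∥YJ, corresponding at B]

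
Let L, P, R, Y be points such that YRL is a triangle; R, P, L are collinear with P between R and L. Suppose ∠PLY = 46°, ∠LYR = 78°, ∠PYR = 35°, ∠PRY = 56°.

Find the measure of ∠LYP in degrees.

1. ∠RPY = 89°  [△YRP]
2. ∠LPY = 91°  [linear pair at P on RL]
3. ∠LYP = 43°  [△YPL]

∠LYP = 43°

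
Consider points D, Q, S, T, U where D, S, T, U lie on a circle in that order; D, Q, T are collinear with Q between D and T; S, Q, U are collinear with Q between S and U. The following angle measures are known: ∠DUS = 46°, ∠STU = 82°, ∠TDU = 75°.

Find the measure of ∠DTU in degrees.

1. ∠DQU = 59°  [△DQU]
2. ∠TSU = 75°  [same arc TU]
3. ∠TQU = 121°  [linear pair at Q on DT]
4. ∠SUT = 23°  [△STU]
5. ∠DTU = 36°  [△TQU]

∠DTU = 36°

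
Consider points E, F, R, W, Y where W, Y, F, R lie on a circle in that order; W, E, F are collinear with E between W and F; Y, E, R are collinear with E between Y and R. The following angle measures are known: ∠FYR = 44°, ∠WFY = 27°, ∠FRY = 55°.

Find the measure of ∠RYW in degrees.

∠RYW = 54°

1. ∠RFY = 81°  [△YFR]
2. ∠WRY = 27°  [same arc WY]
3. ∠RWY = 99°  [cyclic WYFR, opposite ∠W+∠F]
4. ∠RYW = 54°  [△WYR]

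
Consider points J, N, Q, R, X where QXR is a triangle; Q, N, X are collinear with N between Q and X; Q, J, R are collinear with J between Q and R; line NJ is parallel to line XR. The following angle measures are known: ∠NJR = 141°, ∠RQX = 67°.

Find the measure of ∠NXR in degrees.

1. ∠NJQ = 39°  [linear pair at J on QR]
2. ∠JQN = 67°  [N on QX, J on QR]
3. ∠JNQ = 74°  [△QNJ]
4. ∠JNX = 106°  [linear pair at N on QX]
5. ∠NXR = 74°  [NJ∥XR, co-interior at X–N]

∠NXR = 74°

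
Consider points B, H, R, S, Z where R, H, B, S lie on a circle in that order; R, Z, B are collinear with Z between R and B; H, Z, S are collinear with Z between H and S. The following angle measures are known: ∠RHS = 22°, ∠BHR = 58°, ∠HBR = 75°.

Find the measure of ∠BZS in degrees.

1. ∠RBS = 22°  [same arc RS]
2. ∠BRH = 47°  [△RHB]
3. ∠BSH = 47°  [same arc HB]
4. ∠BZS = 111°  [△BZS]

∠BZS = 111°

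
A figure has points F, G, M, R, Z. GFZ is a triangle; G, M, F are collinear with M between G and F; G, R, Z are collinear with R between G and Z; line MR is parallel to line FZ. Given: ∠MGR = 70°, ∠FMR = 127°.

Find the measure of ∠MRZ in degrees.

1. ∠GMR = 53°  [linear pair at M on GF]
2. ∠GRM = 57°  [△GMR]
3. ∠MRZ = 123°  [linear pair at R on GZ]

∠MRZ = 123°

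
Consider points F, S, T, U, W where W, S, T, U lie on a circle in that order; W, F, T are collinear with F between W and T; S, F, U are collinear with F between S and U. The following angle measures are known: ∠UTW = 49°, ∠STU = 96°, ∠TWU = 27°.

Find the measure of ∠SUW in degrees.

1. ∠USW = 49°  [same arc WU]
2. ∠SWU = 84°  [cyclic WSTU, opposite ∠W+∠T]
3. ∠SUW = 47°  [△WSU]

∠SUW = 47°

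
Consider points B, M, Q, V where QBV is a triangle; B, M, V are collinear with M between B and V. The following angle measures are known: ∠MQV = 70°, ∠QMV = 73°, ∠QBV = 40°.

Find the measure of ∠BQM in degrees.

1. ∠BMQ = 107°  [linear pair at M on BV]
2. ∠MBQ = 40°  [M on ray BV]
3. ∠BQM = 33°  [△QBM]

∠BQM = 33°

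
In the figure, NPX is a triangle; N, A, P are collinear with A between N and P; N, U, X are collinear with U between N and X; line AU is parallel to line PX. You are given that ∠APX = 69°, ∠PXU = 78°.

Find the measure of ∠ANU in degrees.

1. ∠NPX = 69°  [A on ray PN]
2. ∠NXP = 78°  [U on ray XN]
3. ∠PNX = 33°  [△NPX]
4. ∠ANU = 33°  [A on NP, U on NX]

∠ANU = 33°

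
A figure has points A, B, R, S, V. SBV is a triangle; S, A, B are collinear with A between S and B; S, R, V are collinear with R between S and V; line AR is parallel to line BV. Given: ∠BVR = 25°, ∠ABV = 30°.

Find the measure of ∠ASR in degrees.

∠ASR = 125°

1. ∠BVS = 25°  [R on ray VS]
2. ∠SBV = 30°  [A on ray BS]
3. ∠BSV = 125°  [△SBV]
4. ∠ASR = 125°  [A on SB, R on SV]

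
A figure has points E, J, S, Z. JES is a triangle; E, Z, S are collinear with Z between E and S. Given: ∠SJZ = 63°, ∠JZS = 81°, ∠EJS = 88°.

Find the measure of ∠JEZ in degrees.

∠JEZ = 56°

1. ∠JSZ = 36°  [△JZS]
2. ∠ESJ = 36°  [Z on ray SE]
3. ∠JES = 56°  [△JES]
4. ∠JEZ = 56°  [Z on ray ES]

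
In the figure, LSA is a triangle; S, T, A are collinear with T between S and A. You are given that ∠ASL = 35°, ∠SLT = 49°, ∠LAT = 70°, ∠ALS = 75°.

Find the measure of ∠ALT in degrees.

∠ALT = 26°

1. ∠LST = 35°  [T on ray SA]
2. ∠LTS = 96°  [△LST]
3. ∠ATL = 84°  [linear pair at T on SA]
4. ∠ALT = 26°  [△LTA]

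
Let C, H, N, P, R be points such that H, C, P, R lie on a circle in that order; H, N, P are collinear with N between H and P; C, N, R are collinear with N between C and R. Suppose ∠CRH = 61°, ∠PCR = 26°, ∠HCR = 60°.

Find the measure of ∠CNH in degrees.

∠CNH = 87°

1. ∠CPH = 61°  [same arc HC]
2. ∠CNP = 93°  [△CNP]
3. ∠CNH = 87°  [linear pair at N on HP]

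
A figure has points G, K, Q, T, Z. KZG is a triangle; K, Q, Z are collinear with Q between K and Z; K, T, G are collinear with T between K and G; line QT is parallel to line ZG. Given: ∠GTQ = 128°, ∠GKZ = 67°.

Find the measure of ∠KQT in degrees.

∠KQT = 61°

1. ∠KTQ = 52°  [linear pair at T on KG]
2. ∠QKT = 67°  [Q on KZ, T on KG]
3. ∠KQT = 61°  [△KQT]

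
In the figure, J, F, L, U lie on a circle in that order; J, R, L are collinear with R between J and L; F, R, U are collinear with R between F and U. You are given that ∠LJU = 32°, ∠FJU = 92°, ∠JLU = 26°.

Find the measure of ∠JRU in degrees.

1. ∠JFU = 26°  [same arc JU]
2. ∠FUJ = 62°  [△JFU]
3. ∠JRU = 86°  [△JRU]

∠JRU = 86°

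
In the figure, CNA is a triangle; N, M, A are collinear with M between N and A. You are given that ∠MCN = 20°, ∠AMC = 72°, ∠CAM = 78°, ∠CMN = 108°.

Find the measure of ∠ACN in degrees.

1. ∠CNM = 52°  [△CNM]
2. ∠CAN = 78°  [M on ray AN]
3. ∠ANC = 52°  [M on ray NA]
4. ∠ACN = 50°  [△CNA]

∠ACN = 50°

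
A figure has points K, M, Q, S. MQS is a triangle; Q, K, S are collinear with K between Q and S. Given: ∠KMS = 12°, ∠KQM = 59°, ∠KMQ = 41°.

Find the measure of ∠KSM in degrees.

1. ∠MKQ = 80°  [△MQK]
2. ∠MKS = 100°  [linear pair at K on QS]
3. ∠KSM = 68°  [△MKS]

∠KSM = 68°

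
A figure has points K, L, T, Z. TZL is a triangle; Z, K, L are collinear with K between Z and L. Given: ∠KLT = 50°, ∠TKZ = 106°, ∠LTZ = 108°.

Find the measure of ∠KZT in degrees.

1. ∠TLZ = 50°  [K on ray LZ]
2. ∠LZT = 22°  [△TZL]
3. ∠KZT = 22°  [K on ray ZL]

∠KZT = 22°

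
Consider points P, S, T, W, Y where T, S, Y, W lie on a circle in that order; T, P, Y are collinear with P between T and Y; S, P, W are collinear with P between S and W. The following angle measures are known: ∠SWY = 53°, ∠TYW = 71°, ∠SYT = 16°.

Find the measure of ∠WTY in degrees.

∠WTY = 40°

1. ∠WPY = 56°  [△YPW]
2. ∠SWT = 16°  [same arc TS]
3. ∠TPW = 124°  [linear pair at P on TY]
4. ∠WTY = 40°  [△TPW]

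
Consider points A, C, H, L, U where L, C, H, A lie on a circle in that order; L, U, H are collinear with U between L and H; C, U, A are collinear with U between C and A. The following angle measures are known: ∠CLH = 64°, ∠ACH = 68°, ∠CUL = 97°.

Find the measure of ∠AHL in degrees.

1. ∠CAH = 64°  [same arc CH]
2. ∠AUH = 97°  [vertical angles at U]
3. ∠AHL = 19°  [△HUA]

∠AHL = 19°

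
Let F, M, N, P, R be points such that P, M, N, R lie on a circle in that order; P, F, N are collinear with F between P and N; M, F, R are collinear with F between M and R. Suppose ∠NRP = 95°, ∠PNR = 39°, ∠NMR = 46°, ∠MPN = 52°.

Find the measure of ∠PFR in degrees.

1. ∠MRN = 52°  [same arc MN]
2. ∠NFR = 89°  [△NFR]
3. ∠PFR = 91°  [linear pair at F on PN]

∠PFR = 91°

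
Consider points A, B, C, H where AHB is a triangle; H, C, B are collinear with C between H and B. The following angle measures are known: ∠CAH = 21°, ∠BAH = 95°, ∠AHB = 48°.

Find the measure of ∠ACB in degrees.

1. ∠AHC = 48°  [C on ray HB]
2. ∠ACH = 111°  [△AHC]
3. ∠ACB = 69°  [linear pair at C on HB]

∠ACB = 69°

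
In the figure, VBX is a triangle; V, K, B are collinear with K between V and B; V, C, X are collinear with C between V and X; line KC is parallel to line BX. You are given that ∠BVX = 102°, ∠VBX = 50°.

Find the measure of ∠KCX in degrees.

1. ∠BXV = 28°  [△VBX]
2. ∠KCV = 28°  [KC∥BX, corresponding at C]
3. ∠KCX = 152°  [linear pair at C on VX]

∠KCX = 152°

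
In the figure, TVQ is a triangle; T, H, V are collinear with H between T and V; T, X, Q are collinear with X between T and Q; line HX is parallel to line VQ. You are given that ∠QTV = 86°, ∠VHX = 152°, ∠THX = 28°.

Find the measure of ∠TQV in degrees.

1. ∠HTX = 86°  [H on TV, X on TQ]
2. ∠HXT = 66°  [△THX]
3. ∠TQV = 66°  [HX∥VQ, corresponding at X]

∠TQV = 66°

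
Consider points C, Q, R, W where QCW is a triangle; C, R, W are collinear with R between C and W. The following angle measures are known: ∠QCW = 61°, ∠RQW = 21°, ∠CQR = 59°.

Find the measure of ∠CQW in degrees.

1. ∠QCR = 61°  [R on ray CW]
2. ∠CRQ = 60°  [△QCR]
3. ∠QRW = 120°  [linear pair at R on CW]
4. ∠QWR = 39°  [△QRW]
5. ∠CWQ = 39°  [R on ray WC]
6. ∠CQW = 80°  [△QCW]

∠CQW = 80°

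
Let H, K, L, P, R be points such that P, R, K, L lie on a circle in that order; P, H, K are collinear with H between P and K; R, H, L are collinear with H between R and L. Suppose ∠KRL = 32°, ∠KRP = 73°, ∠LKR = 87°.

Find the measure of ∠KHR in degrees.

1. ∠KLR = 61°  [△RKL]
2. ∠KPR = 61°  [same arc RK]
3. ∠PKR = 46°  [△PRK]
4. ∠KHR = 102°  [△RHK]

∠KHR = 102°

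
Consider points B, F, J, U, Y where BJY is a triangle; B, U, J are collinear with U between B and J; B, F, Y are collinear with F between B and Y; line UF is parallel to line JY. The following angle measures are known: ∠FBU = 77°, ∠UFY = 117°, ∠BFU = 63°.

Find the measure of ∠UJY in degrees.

1. ∠BUF = 40°  [△BUF]
2. ∠FUJ = 140°  [linear pair at U on BJ]
3. ∠UJY = 40°  [UF∥JY, co-interior at J–U]

∠UJY = 40°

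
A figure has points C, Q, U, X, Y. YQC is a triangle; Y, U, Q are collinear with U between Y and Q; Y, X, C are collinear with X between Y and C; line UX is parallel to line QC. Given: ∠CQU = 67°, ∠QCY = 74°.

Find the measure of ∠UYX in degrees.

∠UYX = 39°

1. ∠CQY = 67°  [U on ray QY]
2. ∠CYQ = 39°  [△YQC]
3. ∠UYX = 39°  [U on YQ, X on YC]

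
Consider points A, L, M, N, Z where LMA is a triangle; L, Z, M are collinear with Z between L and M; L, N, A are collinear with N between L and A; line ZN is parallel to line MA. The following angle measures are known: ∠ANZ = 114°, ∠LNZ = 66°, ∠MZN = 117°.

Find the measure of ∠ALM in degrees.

1. ∠LZN = 63°  [linear pair at Z on LM]
2. ∠NLZ = 51°  [△LZN]
3. ∠ALM = 51°  [Z on LM, N on LA]

∠ALM = 51°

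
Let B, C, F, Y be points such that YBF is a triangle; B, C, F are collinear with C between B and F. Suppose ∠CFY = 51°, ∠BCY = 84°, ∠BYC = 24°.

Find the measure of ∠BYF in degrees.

∠BYF = 57°

1. ∠BFY = 51°  [C on ray FB]
2. ∠CBY = 72°  [△YBC]
3. ∠FBY = 72°  [C on ray BF]
4. ∠BYF = 57°  [△YBF]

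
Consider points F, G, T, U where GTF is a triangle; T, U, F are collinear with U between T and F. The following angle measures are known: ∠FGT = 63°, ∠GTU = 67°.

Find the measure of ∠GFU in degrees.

1. ∠FTG = 67°  [U on ray TF]
2. ∠GFT = 50°  [△GTF]
3. ∠GFU = 50°  [U on ray FT]

∠GFU = 50°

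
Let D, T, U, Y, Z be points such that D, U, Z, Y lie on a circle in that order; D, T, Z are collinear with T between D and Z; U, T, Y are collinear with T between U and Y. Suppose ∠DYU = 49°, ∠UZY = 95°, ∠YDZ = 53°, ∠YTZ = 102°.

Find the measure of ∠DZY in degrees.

1. ∠UDY = 85°  [cyclic DUZY, opposite ∠D+∠Z]
2. ∠DUY = 46°  [△DUY]
3. ∠DZY = 46°  [same arc DY]

∠DZY = 46°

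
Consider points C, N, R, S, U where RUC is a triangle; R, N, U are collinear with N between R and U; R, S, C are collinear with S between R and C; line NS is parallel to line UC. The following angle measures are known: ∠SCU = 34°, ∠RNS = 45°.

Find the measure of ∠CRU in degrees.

1. ∠RCU = 34°  [S on ray CR]
2. ∠CUR = 45°  [NS∥UC, corresponding at N]
3. ∠CRU = 101°  [△RUC]

∠CRU = 101°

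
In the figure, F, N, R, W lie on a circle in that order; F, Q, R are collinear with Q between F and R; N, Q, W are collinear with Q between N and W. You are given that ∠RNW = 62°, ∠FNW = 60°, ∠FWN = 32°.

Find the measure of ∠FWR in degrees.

1. ∠RFW = 62°  [same arc RW]
2. ∠FRW = 60°  [same arc FW]
3. ∠FWR = 58°  [△FRW]

∠FWR = 58°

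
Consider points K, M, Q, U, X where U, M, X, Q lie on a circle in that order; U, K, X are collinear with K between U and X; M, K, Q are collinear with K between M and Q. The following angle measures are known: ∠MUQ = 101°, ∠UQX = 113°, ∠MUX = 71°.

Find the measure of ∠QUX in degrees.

∠QUX = 30°

1. ∠MXQ = 79°  [cyclic UMXQ, opposite ∠U+∠X]
2. ∠MQX = 71°  [same arc MX]
3. ∠QMX = 30°  [△MXQ]
4. ∠QUX = 30°  [same arc XQ]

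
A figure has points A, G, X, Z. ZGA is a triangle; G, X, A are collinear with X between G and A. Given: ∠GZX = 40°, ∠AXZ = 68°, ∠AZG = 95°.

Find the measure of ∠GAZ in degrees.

∠GAZ = 57°

1. ∠GXZ = 112°  [linear pair at X on GA]
2. ∠XGZ = 28°  [△ZGX]
3. ∠AGZ = 28°  [X on ray GA]
4. ∠GAZ = 57°  [△ZGA]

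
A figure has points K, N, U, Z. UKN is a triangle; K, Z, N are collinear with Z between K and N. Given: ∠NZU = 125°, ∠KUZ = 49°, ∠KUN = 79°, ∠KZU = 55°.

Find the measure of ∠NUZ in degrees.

1. ∠UKZ = 76°  [△UKZ]
2. ∠NKU = 76°  [Z on ray KN]
3. ∠KNU = 25°  [△UKN]
4. ∠UNZ = 25°  [Z on ray NK]
5. ∠NUZ = 30°  [△UZN]

∠NUZ = 30°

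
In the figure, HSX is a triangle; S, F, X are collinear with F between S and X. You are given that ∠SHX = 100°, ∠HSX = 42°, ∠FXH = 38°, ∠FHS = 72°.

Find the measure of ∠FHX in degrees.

1. ∠FSH = 42°  [F on ray SX]
2. ∠HFS = 66°  [△HSF]
3. ∠HFX = 114°  [linear pair at F on SX]
4. ∠FHX = 28°  [△HFX]

∠FHX = 28°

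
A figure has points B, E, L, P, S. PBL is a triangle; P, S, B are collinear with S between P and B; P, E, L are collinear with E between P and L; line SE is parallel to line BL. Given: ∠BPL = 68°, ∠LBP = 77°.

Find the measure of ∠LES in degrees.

∠LES = 145°

1. ∠BLP = 35°  [△PBL]
2. ∠PES = 35°  [SE∥BL, corresponding at E]
3. ∠LES = 145°  [linear pair at E on PL]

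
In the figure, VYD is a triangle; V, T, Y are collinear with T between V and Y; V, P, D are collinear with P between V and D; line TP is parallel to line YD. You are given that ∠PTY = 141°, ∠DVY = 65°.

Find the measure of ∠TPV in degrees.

∠TPV = 76°

1. ∠PTV = 39°  [linear pair at T on VY]
2. ∠PVT = 65°  [T on VY, P on VD]
3. ∠TPV = 76°  [△VTP]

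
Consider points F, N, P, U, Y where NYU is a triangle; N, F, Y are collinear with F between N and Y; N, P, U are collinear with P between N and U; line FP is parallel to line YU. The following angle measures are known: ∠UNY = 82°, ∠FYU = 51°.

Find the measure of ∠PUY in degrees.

∠PUY = 47°

1. ∠NYU = 51°  [F on ray YN]
2. ∠NUY = 47°  [△NYU]
3. ∠PUY = 47°  [P on ray UN]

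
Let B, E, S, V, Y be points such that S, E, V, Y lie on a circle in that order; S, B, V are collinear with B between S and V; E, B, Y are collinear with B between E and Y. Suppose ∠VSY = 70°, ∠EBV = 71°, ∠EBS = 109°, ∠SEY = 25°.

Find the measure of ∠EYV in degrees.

∠EYV = 46°

1. ∠VBY = 109°  [vertical angles at B]
2. ∠SVY = 25°  [same arc SY]
3. ∠EYV = 46°  [△VBY]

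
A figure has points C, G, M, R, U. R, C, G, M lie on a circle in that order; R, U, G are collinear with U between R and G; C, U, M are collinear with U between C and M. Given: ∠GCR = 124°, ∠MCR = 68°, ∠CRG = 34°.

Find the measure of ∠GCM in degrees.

1. ∠GMR = 56°  [cyclic RCGM, opposite ∠C+∠M]
2. ∠MGR = 68°  [same arc RM]
3. ∠GRM = 56°  [△RGM]
4. ∠GCM = 56°  [same arc GM]

∠GCM = 56°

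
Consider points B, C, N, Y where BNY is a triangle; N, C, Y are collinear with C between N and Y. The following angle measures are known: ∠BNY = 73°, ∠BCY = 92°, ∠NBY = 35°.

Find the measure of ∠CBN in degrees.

1. ∠BNC = 73°  [C on ray NY]
2. ∠BCN = 88°  [linear pair at C on NY]
3. ∠CBN = 19°  [△BNC]

∠CBN = 19°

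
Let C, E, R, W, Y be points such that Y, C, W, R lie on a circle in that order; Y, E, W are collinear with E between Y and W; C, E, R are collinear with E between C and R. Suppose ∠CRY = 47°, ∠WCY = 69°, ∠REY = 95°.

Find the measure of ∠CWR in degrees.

1. ∠CWY = 47°  [same arc YC]
2. ∠CYW = 64°  [△YCW]
3. ∠CEW = 95°  [vertical angles at E]
4. ∠RCW = 38°  [△CEW]
5. ∠CRW = 64°  [same arc CW]
6. ∠CWR = 78°  [△CWR]

∠CWR = 78°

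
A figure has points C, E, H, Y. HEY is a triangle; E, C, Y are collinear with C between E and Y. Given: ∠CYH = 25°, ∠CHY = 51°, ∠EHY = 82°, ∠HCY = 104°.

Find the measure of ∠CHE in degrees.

∠CHE = 31°

1. ∠EYH = 25°  [C on ray YE]
2. ∠HEY = 73°  [△HEY]
3. ∠ECH = 76°  [linear pair at C on EY]
4. ∠CEH = 73°  [C on ray EY]
5. ∠CHE = 31°  [△HEC]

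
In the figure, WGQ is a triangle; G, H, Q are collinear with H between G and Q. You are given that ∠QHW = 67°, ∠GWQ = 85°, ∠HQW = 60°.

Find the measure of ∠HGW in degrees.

∠HGW = 35°

1. ∠GQW = 60°  [H on ray QG]
2. ∠QGW = 35°  [△WGQ]
3. ∠HGW = 35°  [H on ray GQ]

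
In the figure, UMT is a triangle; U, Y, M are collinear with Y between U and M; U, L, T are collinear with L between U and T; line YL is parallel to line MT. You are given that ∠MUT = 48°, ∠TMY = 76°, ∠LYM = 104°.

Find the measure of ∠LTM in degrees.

1. ∠TMU = 76°  [Y on ray MU]
2. ∠MTU = 56°  [△UMT]
3. ∠LTM = 56°  [L on ray TU]

∠LTM = 56°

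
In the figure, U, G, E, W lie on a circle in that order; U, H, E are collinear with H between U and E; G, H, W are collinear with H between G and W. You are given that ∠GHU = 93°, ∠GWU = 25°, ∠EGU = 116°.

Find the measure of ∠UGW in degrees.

1. ∠GEU = 25°  [same arc UG]
2. ∠EUG = 39°  [△UGE]
3. ∠UGW = 48°  [△UHG]

∠UGW = 48°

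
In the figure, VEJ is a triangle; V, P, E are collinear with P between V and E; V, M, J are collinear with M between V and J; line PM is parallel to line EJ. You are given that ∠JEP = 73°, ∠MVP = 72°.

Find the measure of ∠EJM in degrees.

1. ∠JEV = 73°  [P on ray EV]
2. ∠EVJ = 72°  [P on VE, M on VJ]
3. ∠EJV = 35°  [△VEJ]
4. ∠EJM = 35°  [M on ray JV]

∠EJM = 35°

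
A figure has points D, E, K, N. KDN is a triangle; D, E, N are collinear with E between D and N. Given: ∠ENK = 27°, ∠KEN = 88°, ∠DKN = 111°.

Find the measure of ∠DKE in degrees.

∠DKE = 46°

1. ∠DNK = 27°  [E on ray ND]
2. ∠DEK = 92°  [linear pair at E on DN]
3. ∠KDN = 42°  [△KDN]
4. ∠EDK = 42°  [E on ray DN]
5. ∠DKE = 46°  [△KDE]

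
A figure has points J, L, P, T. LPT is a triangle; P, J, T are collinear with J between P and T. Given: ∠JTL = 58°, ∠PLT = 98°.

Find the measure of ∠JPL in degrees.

∠JPL = 24°

1. ∠LTP = 58°  [J on ray TP]
2. ∠LPT = 24°  [△LPT]
3. ∠JPL = 24°  [J on ray PT]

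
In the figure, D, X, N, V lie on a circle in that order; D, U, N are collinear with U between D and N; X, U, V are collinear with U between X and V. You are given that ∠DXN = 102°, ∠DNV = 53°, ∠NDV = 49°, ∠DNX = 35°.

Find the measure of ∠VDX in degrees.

∠VDX = 92°

1. ∠DXV = 53°  [same arc DV]
2. ∠DVX = 35°  [same arc DX]
3. ∠VDX = 92°  [△DXV]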